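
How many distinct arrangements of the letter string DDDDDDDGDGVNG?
13! / (1! × 1! × 3! × 8!) = 25740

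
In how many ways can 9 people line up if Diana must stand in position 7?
Fix one position: (9-1)! = 40320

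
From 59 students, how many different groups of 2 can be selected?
C(59,2) = 59!/(2!×57!) = 1711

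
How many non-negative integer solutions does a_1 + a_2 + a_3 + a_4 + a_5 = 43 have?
C(43+5-1, 5-1) = C(47, 4) = 178365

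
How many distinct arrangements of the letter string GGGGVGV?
7! / (2! × 5!) = 21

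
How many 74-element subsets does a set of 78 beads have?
C(78,74) = 78!/(74!×4!) = 1426425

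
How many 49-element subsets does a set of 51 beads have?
C(51,49) = 51!/(49!×2!) = 1275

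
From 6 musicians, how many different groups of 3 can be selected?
C(6,3) = 6!/(3!×3!) = 20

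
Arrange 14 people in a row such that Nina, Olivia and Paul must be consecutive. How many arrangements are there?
Treat the 3 as one block: (14-3+1)! × 3! = 479001600 × 6 = 2874009600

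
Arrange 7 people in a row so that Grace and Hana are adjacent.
Treat as block: (7-1)! × 2! = 720 × 2 = 1440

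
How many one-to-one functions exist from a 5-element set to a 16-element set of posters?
P(16,5) = 16!/(16-5)! = 524160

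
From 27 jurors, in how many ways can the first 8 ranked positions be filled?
P(27,8) = 27!/(27-8)! = 89513424000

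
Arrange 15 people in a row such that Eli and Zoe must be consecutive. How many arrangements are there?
Treat the 2 as one block: (15-2+1)! × 2! = 87178291200 × 2 = 174356582400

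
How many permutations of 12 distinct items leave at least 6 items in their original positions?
Exactly j fixed points: C(12,j)·!(12-j); sum over j ≥ 6 (derangement numbers via !m = (m-1)·(!(m-1) + !(m-2)): !0..!6 = 1, 0, 1, 2, 9, 44, 265). Σ_{j=6}^{12} C(12,j)·!(12-j) = C(12,6)·!6 + C(12,7)·!5 + C(12,8)·!4 + C(12,9)·!3 + C(12,10)·!2 + C(12,11)·!1 + C(12,12)·!0 = 924·265 + 792·44 + 495·9 + 220·2 + 66·1 + 12·0 + 1·1 = 284670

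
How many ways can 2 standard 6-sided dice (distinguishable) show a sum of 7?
Coefficient of x^7 in (x + x² + ... + x^6)^2. By inclusion-exclusion on dice exceeding 6: Σ_j (-1)^j C(2,j)·C(7-1-6j, 1) = C(2,0)·C(6,1) = 1·6 = 6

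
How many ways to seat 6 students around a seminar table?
Circular: fix one position, arrange the rest. (6-1)! = 120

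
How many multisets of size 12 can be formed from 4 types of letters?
C(12+4-1, 4-1) = C(15, 3) = 455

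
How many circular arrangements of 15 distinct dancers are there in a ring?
Circular: fix one position, arrange the rest. (15-1)! = 87178291200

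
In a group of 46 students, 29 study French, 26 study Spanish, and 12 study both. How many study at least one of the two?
|A∪B| = |A| + |B| - |A∩B| = 29 + 26 - 12 = 43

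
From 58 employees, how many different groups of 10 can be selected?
C(58,10) = 58!/(10!×48!) = 52179482355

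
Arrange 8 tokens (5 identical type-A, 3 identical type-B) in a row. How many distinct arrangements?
8! / (5! × 3!) = 56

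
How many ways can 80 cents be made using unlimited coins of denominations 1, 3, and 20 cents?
Coefficient of x^80 in 1/(1-x^1) · 1/(1-x^3) · 1/(1-x^20). Case on j = number of 20-cent coins (j = 0..4); remainder r = 80 - 20j is made from {1,3} in ⌊r/3⌋+1 ways. r = 80, 60, 40, 20, 0 → 27 + 21 + 14 + 7 + 1 = 70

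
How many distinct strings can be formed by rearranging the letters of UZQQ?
4! / (2! × 1! × 1!) = 12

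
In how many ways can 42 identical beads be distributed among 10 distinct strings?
C(42+10-1, 10-1) = C(51, 9) = 3042312350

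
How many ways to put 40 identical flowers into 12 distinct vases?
C(40+12-1, 12-1) = C(51, 11) = 47626016970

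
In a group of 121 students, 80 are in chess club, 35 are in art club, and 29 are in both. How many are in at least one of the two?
|A∪B| = |A| + |B| - |A∩B| = 80 + 35 - 29 = 86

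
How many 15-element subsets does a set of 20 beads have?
C(20,15) = 20!/(15!×5!) = 15504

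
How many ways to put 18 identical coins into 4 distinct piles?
C(18+4-1, 4-1) = C(21, 3) = 1330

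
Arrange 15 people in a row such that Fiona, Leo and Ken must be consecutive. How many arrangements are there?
Treat the 3 as one block: (15-3+1)! × 3! = 6227020800 × 6 = 37362124800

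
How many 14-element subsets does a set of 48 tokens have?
C(48,14) = 48!/(14!×34!) = 482320623240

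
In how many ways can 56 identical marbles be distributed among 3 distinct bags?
C(56+3-1, 3-1) = C(58, 2) = 1653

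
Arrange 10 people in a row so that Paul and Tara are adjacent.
Treat as block: (10-1)! × 2! = 362880 × 2 = 725760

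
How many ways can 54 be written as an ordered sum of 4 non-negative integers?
C(54+4-1, 4-1) = C(57, 3) = 29260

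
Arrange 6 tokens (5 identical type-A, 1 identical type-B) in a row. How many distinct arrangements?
6! / (5! × 1!) = 6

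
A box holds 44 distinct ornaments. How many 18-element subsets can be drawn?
C(44,18) = 44!/(18!×26!) = 1029530696964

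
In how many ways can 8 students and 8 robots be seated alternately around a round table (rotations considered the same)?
Fix one of the students: (8-1)! ways for the remaining students, × 8! ways for the robots = 5040 × 40320 = 203212800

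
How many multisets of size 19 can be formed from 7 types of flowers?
C(19+7-1, 7-1) = C(25, 6) = 177100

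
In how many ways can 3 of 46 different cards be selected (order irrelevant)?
C(46,3) = 46!/(3!×43!) = 15180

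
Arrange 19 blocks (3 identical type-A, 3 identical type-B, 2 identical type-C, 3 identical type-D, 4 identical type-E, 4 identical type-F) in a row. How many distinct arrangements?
19! / (3! × 3! × 2! × 3! × 4! × 4!) = 488864376000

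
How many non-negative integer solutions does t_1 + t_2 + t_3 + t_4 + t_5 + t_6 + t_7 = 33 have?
C(33+7-1, 7-1) = C(39, 6) = 3262623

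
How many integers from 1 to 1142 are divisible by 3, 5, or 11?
⌊1142/3⌋+⌊1142/5⌋+⌊1142/11⌋ - ⌊1142/15⌋-⌊1142/33⌋-⌊1142/55⌋ + ⌊1142/165⌋ = 380+228+103 - 76-34-20 + 6 = 587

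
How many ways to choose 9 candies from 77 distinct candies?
C(77,9) = 77!/(9!×68!) = 161322559475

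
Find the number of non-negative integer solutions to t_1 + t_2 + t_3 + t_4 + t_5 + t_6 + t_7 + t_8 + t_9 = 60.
C(60+9-1, 9-1) = C(68, 8) = 7392009768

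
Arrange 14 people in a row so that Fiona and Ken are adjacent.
Treat as block: (14-1)! × 2! = 6227020800 × 2 = 12454041600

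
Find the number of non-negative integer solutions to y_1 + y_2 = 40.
C(40+2-1, 2-1) = C(41, 1) = 41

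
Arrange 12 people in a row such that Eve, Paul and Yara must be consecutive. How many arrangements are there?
Treat the 3 as one block: (12-3+1)! × 3! = 3628800 × 6 = 21772800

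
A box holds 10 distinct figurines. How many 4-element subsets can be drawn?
C(10,4) = 10!/(4!×6!) = 210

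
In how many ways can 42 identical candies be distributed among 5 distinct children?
C(42+5-1, 5-1) = C(46, 4) = 163185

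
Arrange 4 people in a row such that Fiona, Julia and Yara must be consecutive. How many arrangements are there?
Treat the 3 as one block: (4-3+1)! × 3! = 2 × 6 = 12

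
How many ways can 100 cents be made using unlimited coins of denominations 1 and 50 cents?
Coefficient of x^100 in 1/(1-x^1) · 1/(1-x^50). Use j coins of 50 for j = 0..⌊100/50⌋ = 2, the rest in 1s: 2 + 1 = 3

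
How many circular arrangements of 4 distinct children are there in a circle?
Circular: fix one position, arrange the rest. (4-1)! = 6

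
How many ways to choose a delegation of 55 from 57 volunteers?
C(57,55) = 57!/(55!×2!) = 1596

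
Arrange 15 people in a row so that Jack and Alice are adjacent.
Treat as block: (15-1)! × 2! = 87178291200 × 2 = 174356582400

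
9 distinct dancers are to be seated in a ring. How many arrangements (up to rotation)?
Circular: fix one position, arrange the rest. (9-1)! = 40320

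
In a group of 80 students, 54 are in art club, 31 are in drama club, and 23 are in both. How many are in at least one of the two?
|A∪B| = |A| + |B| - |A∩B| = 54 + 31 - 23 = 62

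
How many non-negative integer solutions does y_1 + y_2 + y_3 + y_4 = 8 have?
C(8+4-1, 4-1) = C(11, 3) = 165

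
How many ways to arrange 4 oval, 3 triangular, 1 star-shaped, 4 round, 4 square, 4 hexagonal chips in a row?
20! / (4! × 3! × 1! × 4! × 4! × 4!) = 1222160940000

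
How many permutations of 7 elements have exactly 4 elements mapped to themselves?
Choose the 4 fixed points C(7,4) = 35, derange the rest: !3 = Σ_{j=0}^{3} (-1)^j·3!/j! = 6 - 6 + 3 - 1 = 2. Product = 35 × 2 = 70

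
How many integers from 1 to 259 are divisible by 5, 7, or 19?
⌊259/5⌋+⌊259/7⌋+⌊259/19⌋ - ⌊259/35⌋-⌊259/95⌋-⌊259/133⌋ + ⌊259/665⌋ = 51+37+13 - 7-2-1 + 0 = 91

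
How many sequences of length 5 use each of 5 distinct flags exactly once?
5! = 120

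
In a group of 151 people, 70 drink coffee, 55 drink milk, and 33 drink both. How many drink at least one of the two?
|A∪B| = |A| + |B| - |A∩B| = 70 + 55 - 33 = 92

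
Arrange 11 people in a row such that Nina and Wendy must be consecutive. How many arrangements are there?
Treat the 2 as one block: (11-2+1)! × 2! = 3628800 × 2 = 7257600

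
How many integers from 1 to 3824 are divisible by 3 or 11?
⌊3824/3⌋ + ⌊3824/11⌋ - ⌊3824/33⌋ = 1274 + 347 - 115 = 1506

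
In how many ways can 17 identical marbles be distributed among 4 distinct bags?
C(17+4-1, 4-1) = C(20, 3) = 1140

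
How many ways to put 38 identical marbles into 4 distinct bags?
C(38+4-1, 4-1) = C(41, 3) = 10660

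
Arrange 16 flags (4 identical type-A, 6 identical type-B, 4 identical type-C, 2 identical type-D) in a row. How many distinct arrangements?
16! / (4! × 6! × 4! × 2!) = 25225200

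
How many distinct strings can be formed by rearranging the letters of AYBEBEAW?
8! / (2! × 1! × 1! × 2! × 2!) = 5040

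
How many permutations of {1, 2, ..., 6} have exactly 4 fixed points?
Choose the 4 fixed points C(6,4) = 15, derange the rest: !2 = Σ_{j=0}^{2} (-1)^j·2!/j! = 2 - 2 + 1 = 1. Product = 15 × 1 = 15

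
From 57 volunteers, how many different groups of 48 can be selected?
C(57,48) = 57!/(48!×9!) = 8996462475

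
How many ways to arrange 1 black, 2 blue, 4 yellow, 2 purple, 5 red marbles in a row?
14! / (1! × 2! × 4! × 2! × 5!) = 7567560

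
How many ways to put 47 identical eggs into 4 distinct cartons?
C(47+4-1, 4-1) = C(50, 3) = 19600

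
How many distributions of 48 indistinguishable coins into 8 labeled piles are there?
C(48+8-1, 8-1) = C(55, 7) = 202927725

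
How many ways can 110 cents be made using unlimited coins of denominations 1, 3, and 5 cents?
Coefficient of x^110 in 1/(1-x^1) · 1/(1-x^3) · 1/(1-x^5). Case on j = number of 5-cent coins (j = 0..22); remainder r = 110 - 5j is made from {1,3} in ⌊r/3⌋+1 ways. r = 110, 105, 100, 95, 90, 85, 80, 75, 70, 65, 60, 55, 50, 45, 40, 35, 30, 25, 20, 15, 10, 5, 0 → 37 + 36 + 34 + 32 + 31 + 29 + 27 + 26 + 24 + 22 + 21 + 19 + 17 + 16 + 14 + 12 + 11 + 9 + 7 + 6 + 4 + 2 + 1 = 437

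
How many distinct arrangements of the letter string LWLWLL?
6! / (4! × 2!) = 15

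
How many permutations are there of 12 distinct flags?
12! = 479001600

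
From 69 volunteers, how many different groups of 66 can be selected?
C(69,66) = 69!/(66!×3!) = 52394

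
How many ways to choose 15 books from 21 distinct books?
C(21,15) = 21!/(15!×6!) = 54264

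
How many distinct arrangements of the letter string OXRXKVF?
7! / (1! × 1! × 1! × 2! × 1! × 1!) = 2520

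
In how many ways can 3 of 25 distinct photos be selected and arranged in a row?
P(25,3) = 25!/(25-3)! = 13800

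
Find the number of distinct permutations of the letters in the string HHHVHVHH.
8! / (6! × 2!) = 28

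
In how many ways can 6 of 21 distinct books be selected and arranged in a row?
P(21,6) = 21!/(21-6)! = 39070080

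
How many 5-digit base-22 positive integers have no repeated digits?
First digit: 21 choices (nonzero). Then descending: 21 × 21 × 20 × 19 × 18 = 3016440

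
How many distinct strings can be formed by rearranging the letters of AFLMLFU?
7! / (2! × 1! × 1! × 1! × 2!) = 1260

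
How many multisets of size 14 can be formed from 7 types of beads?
C(14+7-1, 7-1) = C(20, 6) = 38760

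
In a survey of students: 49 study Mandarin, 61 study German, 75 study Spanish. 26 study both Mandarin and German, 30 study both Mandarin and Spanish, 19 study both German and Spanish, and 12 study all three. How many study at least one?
|A∪B∪C| = 49+61+75-26-30-19+12 = 122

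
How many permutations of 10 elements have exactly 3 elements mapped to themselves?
Choose the 3 fixed points C(10,3) = 120, derange the rest: !7 = Σ_{j=0}^{7} (-1)^j·7!/j! = 5040 - 5040 + 2520 - 840 + 210 - 42 + 7 - 1 = 1854. Product = 120 × 1854 = 222480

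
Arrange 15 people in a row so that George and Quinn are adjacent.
Treat as block: (15-1)! × 2! = 87178291200 × 2 = 174356582400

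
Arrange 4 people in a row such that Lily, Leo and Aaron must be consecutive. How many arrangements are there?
Treat the 3 as one block: (4-3+1)! × 3! = 2 × 6 = 12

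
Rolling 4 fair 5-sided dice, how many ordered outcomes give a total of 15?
Coefficient of x^15 in (x + x² + ... + x^5)^4. By inclusion-exclusion on dice exceeding 5: Σ_j (-1)^j C(4,j)·C(15-1-5j, 3) = C(4,0)·C(14,3) - C(4,1)·C(9,3) + C(4,2)·C(4,3) = 1·364 - 4·84 + 6·4 = 52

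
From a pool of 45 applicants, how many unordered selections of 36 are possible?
C(45,36) = 45!/(36!×9!) = 886163135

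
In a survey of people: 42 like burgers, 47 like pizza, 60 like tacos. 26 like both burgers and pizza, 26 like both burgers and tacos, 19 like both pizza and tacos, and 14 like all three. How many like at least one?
|A∪B∪C| = 42+47+60-26-26-19+14 = 92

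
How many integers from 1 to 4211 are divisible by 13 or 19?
⌊4211/13⌋ + ⌊4211/19⌋ - ⌊4211/247⌋ = 323 + 221 - 17 = 527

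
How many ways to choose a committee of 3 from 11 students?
C(11,3) = 11!/(3!×8!) = 165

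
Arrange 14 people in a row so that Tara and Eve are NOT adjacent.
Total - adjacent = 14! - (14-1)!×2 = 87178291200 - 12454041600 = 74724249600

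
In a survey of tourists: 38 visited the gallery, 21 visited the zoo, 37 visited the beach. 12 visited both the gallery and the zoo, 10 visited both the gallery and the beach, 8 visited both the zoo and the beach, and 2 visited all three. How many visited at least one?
|A∪B∪C| = 38+21+37-12-10-8+2 = 68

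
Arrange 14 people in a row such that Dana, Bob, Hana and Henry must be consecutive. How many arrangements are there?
Treat the 4 as one block: (14-4+1)! × 4! = 39916800 × 24 = 958003200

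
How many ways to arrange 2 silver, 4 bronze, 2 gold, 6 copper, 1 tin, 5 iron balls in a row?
20! / (2! × 4! × 2! × 6! × 1! × 5!) = 293318625600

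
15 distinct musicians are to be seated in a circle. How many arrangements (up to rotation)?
Circular: fix one position, arrange the rest. (15-1)! = 87178291200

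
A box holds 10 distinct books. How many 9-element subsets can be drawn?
C(10,9) = 10!/(9!×1!) = 10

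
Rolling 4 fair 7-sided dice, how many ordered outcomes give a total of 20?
Coefficient of x^20 in (x + x² + ... + x^7)^4. By inclusion-exclusion on dice exceeding 7: Σ_j (-1)^j C(4,j)·C(20-1-7j, 3) = C(4,0)·C(19,3) - C(4,1)·C(12,3) + C(4,2)·C(5,3) = 1·969 - 4·220 + 6·10 = 149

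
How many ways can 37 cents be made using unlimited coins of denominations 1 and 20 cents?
Coefficient of x^37 in 1/(1-x^1) · 1/(1-x^20). Use j coins of 20 for j = 0..⌊37/20⌋ = 1, the rest in 1s: 1 + 1 = 2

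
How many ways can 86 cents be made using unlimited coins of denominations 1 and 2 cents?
Coefficient of x^86 in 1/(1-x^1) · 1/(1-x^2). Use j coins of 2 for j = 0..⌊86/2⌋ = 43, the rest in 1s: 43 + 1 = 44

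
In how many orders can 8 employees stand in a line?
8! = 40320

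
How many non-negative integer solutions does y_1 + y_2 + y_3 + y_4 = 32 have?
C(32+4-1, 4-1) = C(35, 3) = 6545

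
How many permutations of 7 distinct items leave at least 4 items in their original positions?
Exactly j fixed points: C(7,j)·!(7-j); sum over j ≥ 4 (derangement numbers via !m = (m-1)·(!(m-1) + !(m-2)): !0..!3 = 1, 0, 1, 2). Σ_{j=4}^{7} C(7,j)·!(7-j) = C(7,4)·!3 + C(7,5)·!2 + C(7,6)·!1 + C(7,7)·!0 = 35·2 + 21·1 + 7·0 + 1·1 = 92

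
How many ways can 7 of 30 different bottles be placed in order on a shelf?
P(30,7) = 30!/(30-7)! = 10260432000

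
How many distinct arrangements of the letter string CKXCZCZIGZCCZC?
14! / (1! × 1! × 4! × 6! × 1! × 1!) = 5045040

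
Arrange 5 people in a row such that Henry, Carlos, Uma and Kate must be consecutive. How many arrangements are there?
Treat the 4 as one block: (5-4+1)! × 4! = 2 × 24 = 48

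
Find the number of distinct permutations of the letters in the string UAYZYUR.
7! / (1! × 2! × 1! × 1! × 2!) = 1260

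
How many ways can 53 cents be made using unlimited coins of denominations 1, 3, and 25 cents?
Coefficient of x^53 in 1/(1-x^1) · 1/(1-x^3) · 1/(1-x^25). Case on j = number of 25-cent coins (j = 0..2); remainder r = 53 - 25j is made from {1,3} in ⌊r/3⌋+1 ways. r = 53, 28, 3 → 18 + 10 + 2 = 30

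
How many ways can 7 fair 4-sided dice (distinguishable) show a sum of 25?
Coefficient of x^25 in (x + x² + ... + x^4)^7. By inclusion-exclusion on dice exceeding 4: Σ_j (-1)^j C(7,j)·C(25-1-4j, 6) = C(7,0)·C(24,6) - C(7,1)·C(20,6) + C(7,2)·C(16,6) - C(7,3)·C(12,6) + C(7,4)·C(8,6) = 1·134596 - 7·38760 + 21·8008 - 35·924 + 35·28 = 84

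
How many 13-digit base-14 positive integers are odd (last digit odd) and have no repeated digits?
Last∈{1,3,5,7,9,11,13}. Last=0: 0. Last nonzero: 7×12×P(12,11) = 40236134400. Total = 40236134400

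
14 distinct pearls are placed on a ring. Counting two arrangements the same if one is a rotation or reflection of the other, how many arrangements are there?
(14-1)!/2 = 6227020800/2 = 3113510400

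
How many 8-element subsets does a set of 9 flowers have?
C(9,8) = 9!/(8!×1!) = 9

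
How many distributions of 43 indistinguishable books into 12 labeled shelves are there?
C(43+12-1, 12-1) = C(54, 11) = 95722852680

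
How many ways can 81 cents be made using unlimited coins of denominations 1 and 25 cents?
Coefficient of x^81 in 1/(1-x^1) · 1/(1-x^25). Use j coins of 25 for j = 0..⌊81/25⌋ = 3, the rest in 1s: 3 + 1 = 4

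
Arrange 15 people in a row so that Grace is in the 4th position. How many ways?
Fix one position: (15-1)! = 87178291200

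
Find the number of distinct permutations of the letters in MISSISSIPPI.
11! / (1! × 4! × 4! × 2!) = 34650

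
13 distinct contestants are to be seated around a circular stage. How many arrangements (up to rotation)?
Circular: fix one position, arrange the rest. (13-1)! = 479001600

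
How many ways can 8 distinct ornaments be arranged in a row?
8! = 40320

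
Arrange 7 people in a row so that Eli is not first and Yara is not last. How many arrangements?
By inclusion-exclusion: 7! - 2×(7-1)! + (7-2)! = 5040 - 1440 + 120 = 3720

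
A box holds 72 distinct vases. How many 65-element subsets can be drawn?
C(72,65) = 72!/(65!×7!) = 1473109704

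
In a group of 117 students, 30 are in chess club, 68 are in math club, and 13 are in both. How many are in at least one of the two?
|A∪B| = |A| + |B| - |A∩B| = 30 + 68 - 13 = 85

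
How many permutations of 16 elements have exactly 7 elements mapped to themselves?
Choose the 7 fixed points C(16,7) = 11440, derange the rest: !9 = Σ_{j=0}^{9} (-1)^j·9!/j! = 362880 - 362880 + 181440 - 60480 + 15120 - 3024 + 504 - 72 + 9 - 1 = 133496. Product = 11440 × 133496 = 1527194240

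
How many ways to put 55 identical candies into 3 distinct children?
C(55+3-1, 3-1) = C(57, 2) = 1596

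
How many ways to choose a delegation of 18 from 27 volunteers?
C(27,18) = 27!/(18!×9!) = 4686825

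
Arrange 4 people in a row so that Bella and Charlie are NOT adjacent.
Total - adjacent = 4! - (4-1)!×2 = 24 - 12 = 12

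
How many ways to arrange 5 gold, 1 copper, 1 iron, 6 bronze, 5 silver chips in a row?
18! / (5! × 1! × 1! × 6! × 5!) = 617512896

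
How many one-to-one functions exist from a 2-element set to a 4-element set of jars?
P(4,2) = 4!/(4-2)! = 12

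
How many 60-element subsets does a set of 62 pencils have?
C(62,60) = 62!/(60!×2!) = 1891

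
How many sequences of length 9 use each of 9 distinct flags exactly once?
9! = 362880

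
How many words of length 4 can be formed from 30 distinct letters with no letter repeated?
P(30,4) = 30!/(30-4)! = 657720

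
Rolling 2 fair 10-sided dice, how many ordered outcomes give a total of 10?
Coefficient of x^10 in (x + x² + ... + x^10)^2. By inclusion-exclusion on dice exceeding 10: Σ_j (-1)^j C(2,j)·C(10-1-10j, 1) = C(2,0)·C(9,1) = 1·9 = 9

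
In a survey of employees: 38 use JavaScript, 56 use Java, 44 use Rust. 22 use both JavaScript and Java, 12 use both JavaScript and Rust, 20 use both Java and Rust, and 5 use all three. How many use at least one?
|A∪B∪C| = 38+56+44-22-12-20+5 = 89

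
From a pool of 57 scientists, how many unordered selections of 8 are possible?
C(57,8) = 57!/(8!×49!) = 1652411475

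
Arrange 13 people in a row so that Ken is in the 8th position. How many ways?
Fix one position: (13-1)! = 479001600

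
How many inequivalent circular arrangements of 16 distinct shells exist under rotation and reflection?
(16-1)!/2 = 1307674368000/2 = 653837184000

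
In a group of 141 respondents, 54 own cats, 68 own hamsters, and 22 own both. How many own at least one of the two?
|A∪B| = |A| + |B| - |A∩B| = 54 + 68 - 22 = 100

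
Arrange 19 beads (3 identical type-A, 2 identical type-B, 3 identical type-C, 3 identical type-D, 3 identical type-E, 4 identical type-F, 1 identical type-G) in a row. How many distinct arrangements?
19! / (3! × 2! × 3! × 3! × 3! × 4! × 1!) = 1955457504000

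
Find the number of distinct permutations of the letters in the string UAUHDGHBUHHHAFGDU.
17! / (1! × 2! × 1! × 2! × 4! × 2! × 5!) = 15437822400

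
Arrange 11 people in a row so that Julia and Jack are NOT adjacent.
Total - adjacent = 11! - (11-1)!×2 = 39916800 - 7257600 = 32659200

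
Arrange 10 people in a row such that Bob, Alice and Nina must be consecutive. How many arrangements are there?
Treat the 3 as one block: (10-3+1)! × 3! = 40320 × 6 = 241920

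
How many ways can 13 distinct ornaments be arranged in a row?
13! = 6227020800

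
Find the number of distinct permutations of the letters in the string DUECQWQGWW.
10! / (1! × 1! × 1! × 3! × 1! × 1! × 2!) = 302400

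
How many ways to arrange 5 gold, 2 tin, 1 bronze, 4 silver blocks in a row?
12! / (5! × 2! × 1! × 4!) = 83160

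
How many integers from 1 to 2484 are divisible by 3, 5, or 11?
⌊2484/3⌋+⌊2484/5⌋+⌊2484/11⌋ - ⌊2484/15⌋-⌊2484/33⌋-⌊2484/55⌋ + ⌊2484/165⌋ = 828+496+225 - 165-75-45 + 15 = 1279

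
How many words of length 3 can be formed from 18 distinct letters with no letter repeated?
P(18,3) = 18!/(18-3)! = 4896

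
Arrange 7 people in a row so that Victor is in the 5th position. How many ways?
Fix one position: (7-1)! = 720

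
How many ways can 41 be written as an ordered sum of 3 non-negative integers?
C(41+3-1, 3-1) = C(43, 2) = 903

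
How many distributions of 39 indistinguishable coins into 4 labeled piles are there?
C(39+4-1, 4-1) = C(42, 3) = 11480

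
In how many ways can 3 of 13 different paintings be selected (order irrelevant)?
C(13,3) = 13!/(3!×10!) = 286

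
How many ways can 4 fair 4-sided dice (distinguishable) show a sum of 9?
Coefficient of x^9 in (x + x² + ... + x^4)^4. By inclusion-exclusion on dice exceeding 4: Σ_j (-1)^j C(4,j)·C(9-1-4j, 3) = C(4,0)·C(8,3) - C(4,1)·C(4,3) = 1·56 - 4·4 = 40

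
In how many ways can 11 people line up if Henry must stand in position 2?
Fix one position: (11-1)! = 3628800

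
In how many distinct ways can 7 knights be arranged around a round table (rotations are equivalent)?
Circular: fix one position, arrange the rest. (7-1)! = 720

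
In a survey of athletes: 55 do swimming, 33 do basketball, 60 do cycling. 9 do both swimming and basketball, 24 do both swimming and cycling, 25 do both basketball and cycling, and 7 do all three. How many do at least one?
|A∪B∪C| = 55+33+60-9-24-25+7 = 97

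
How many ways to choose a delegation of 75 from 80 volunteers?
C(80,75) = 80!/(75!×5!) = 24040016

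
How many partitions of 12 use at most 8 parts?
By conjugation, equals partitions of 12 into parts ≤ 8. Let r_j(i) = number of partitions of i into parts ≤ j, for i = 0..12. r_1(i) = 1 for all i; r_j(i) = r_{j-1}(i) + r_j(i-j). Rows j = 2..8: ≤2: 1 1 2 2 3 3 4 4 5 5 6 6 7; ≤3: 1 1 2 3 4 5 7 8 10 12 14 16 19; ≤4: 1 1 2 3 5 6 9 11 15 18 23 27 34; ≤5: 1 1 2 3 5 7 10 13 18 23 30 37 47; ≤6: 1 1 2 3 5 7 11 14 20 26 35 44 58; ≤7: 1 1 2 3 5 7 11 15 21 28 38 49 65; ≤8: 1 1 2 3 5 7 11 15 22 29 40 52 70. r_8(12) = 70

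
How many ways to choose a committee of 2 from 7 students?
C(7,2) = 7!/(2!×5!) = 21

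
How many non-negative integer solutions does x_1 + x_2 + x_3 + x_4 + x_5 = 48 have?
C(48+5-1, 5-1) = C(52, 4) = 270725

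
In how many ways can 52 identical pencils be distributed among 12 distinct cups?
C(52+12-1, 12-1) = C(63, 11) = 615790256823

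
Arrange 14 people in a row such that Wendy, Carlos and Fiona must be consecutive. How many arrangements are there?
Treat the 3 as one block: (14-3+1)! × 3! = 479001600 × 6 = 2874009600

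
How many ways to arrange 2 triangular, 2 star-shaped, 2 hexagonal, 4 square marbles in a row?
10! / (2! × 2! × 2! × 4!) = 18900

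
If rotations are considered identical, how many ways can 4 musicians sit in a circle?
Circular: fix one position, arrange the rest. (4-1)! = 6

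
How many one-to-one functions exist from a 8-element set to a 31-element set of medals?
P(31,8) = 31!/(31-8)! = 318073392000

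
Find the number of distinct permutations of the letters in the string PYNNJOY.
7! / (1! × 2! × 1! × 1! × 2!) = 1260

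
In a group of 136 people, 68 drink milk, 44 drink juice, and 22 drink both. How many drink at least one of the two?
|A∪B| = |A| + |B| - |A∩B| = 68 + 44 - 22 = 90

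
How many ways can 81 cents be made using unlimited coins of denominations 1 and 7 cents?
Coefficient of x^81 in 1/(1-x^1) · 1/(1-x^7). Use j coins of 7 for j = 0..⌊81/7⌋ = 11, the rest in 1s: 11 + 1 = 12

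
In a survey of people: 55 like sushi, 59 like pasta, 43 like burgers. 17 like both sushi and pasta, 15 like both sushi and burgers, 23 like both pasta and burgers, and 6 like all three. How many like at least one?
|A∪B∪C| = 55+59+43-17-15-23+6 = 108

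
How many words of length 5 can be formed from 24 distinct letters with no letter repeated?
P(24,5) = 24!/(24-5)! = 5100480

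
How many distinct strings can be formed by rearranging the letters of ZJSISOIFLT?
10! / (1! × 1! × 1! × 2! × 1! × 1! × 2! × 1!) = 907200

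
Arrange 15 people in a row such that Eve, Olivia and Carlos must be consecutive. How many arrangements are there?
Treat the 3 as one block: (15-3+1)! × 3! = 6227020800 × 6 = 37362124800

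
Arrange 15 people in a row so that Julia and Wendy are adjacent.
Treat as block: (15-1)! × 2! = 87178291200 × 2 = 174356582400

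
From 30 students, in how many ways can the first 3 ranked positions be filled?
P(30,3) = 30!/(30-3)! = 24360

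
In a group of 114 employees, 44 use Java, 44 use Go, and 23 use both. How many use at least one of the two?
|A∪B| = |A| + |B| - |A∩B| = 44 + 44 - 23 = 65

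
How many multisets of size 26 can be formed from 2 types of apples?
C(26+2-1, 2-1) = C(27, 1) = 27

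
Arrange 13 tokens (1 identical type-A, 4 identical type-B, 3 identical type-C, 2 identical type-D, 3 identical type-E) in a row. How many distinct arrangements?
13! / (1! × 4! × 3! × 2! × 3!) = 3603600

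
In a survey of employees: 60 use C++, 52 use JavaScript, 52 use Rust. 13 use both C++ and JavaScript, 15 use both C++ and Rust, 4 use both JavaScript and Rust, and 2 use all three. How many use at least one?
|A∪B∪C| = 60+52+52-13-15-4+2 = 134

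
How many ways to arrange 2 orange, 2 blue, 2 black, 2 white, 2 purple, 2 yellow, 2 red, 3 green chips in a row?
17! / (2! × 2! × 2! × 2! × 2! × 2! × 2! × 3!) = 463134672000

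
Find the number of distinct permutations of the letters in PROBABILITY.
11! / (1! × 1! × 1! × 2! × 1! × 2! × 1! × 1! × 1!) = 9979200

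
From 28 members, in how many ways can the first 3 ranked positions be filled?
P(28,3) = 28!/(28-3)! = 19656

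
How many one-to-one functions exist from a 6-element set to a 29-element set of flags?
P(29,6) = 29!/(29-6)! = 342014400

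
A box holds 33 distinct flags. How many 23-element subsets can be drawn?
C(33,23) = 33!/(23!×10!) = 92561040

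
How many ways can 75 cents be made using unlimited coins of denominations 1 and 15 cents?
Coefficient of x^75 in 1/(1-x^1) · 1/(1-x^15). Use j coins of 15 for j = 0..⌊75/15⌋ = 5, the rest in 1s: 5 + 1 = 6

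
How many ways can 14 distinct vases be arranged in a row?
14! = 87178291200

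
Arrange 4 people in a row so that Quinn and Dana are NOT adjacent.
Total - adjacent = 4! - (4-1)!×2 = 24 - 12 = 12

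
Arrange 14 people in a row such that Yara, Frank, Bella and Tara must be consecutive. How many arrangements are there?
Treat the 4 as one block: (14-4+1)! × 4! = 39916800 × 24 = 958003200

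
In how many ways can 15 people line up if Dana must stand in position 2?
Fix one position: (15-1)! = 87178291200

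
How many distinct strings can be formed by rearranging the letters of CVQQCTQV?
8! / (2! × 3! × 2! × 1!) = 1680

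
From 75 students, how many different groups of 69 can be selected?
C(75,69) = 75!/(69!×6!) = 201359550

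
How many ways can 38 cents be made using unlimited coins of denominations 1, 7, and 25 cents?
Coefficient of x^38 in 1/(1-x^1) · 1/(1-x^7) · 1/(1-x^25). Case on j = number of 25-cent coins (j = 0..1); remainder r = 38 - 25j is made from {1,7} in ⌊r/7⌋+1 ways. r = 38, 13 → 6 + 2 = 8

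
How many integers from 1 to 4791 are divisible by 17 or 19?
⌊4791/17⌋ + ⌊4791/19⌋ - ⌊4791/323⌋ = 281 + 252 - 14 = 519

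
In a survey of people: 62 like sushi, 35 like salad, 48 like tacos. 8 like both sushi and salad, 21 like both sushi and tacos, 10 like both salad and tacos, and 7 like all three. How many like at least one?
|A∪B∪C| = 62+35+48-8-21-10+7 = 113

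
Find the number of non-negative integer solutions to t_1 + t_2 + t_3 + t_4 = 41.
C(41+4-1, 4-1) = C(44, 3) = 13244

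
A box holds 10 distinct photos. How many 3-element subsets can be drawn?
C(10,3) = 10!/(3!×7!) = 120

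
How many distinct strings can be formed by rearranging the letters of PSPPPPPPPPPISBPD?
16! / (1! × 2! × 11! × 1! × 1!) = 262080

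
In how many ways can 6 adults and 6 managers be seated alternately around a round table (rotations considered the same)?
Fix one of the adults: (6-1)! ways for the remaining adults, × 6! ways for the managers = 120 × 720 = 86400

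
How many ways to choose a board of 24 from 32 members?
C(32,24) = 32!/(24!×8!) = 10518300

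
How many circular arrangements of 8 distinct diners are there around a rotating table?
Circular: fix one position, arrange the rest. (8-1)! = 5040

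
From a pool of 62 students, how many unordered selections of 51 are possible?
C(62,51) = 62!/(51!×11!) = 508271323092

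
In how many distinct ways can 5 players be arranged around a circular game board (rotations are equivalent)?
Circular: fix one position, arrange the rest. (5-1)! = 24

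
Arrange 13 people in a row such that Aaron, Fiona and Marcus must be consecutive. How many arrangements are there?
Treat the 3 as one block: (13-3+1)! × 3! = 39916800 × 6 = 239500800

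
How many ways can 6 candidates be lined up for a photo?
6! = 720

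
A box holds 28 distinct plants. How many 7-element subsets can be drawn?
C(28,7) = 28!/(7!×21!) = 1184040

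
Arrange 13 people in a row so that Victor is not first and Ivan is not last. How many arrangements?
By inclusion-exclusion: 13! - 2×(13-1)! + (13-2)! = 6227020800 - 958003200 + 39916800 = 5308934400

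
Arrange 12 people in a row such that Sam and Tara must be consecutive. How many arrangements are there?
Treat the 2 as one block: (12-2+1)! × 2! = 39916800 × 2 = 79833600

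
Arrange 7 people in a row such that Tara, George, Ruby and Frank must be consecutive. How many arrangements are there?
Treat the 4 as one block: (7-4+1)! × 4! = 24 × 24 = 576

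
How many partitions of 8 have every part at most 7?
Let r_j(i) = number of partitions of i into parts ≤ j, for i = 0..8. r_1(i) = 1 for all i; r_j(i) = r_{j-1}(i) + r_j(i-j). Rows j = 2..7: ≤2: 1 1 2 2 3 3 4 4 5; ≤3: 1 1 2 3 4 5 7 8 10; ≤4: 1 1 2 3 5 6 9 11 15; ≤5: 1 1 2 3 5 7 10 13 18; ≤6: 1 1 2 3 5 7 11 14 20; ≤7: 1 1 2 3 5 7 11 15 21. r_7(8) = 21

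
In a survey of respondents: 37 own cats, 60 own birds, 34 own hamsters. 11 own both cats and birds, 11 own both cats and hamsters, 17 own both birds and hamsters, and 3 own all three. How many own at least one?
|A∪B∪C| = 37+60+34-11-11-17+3 = 95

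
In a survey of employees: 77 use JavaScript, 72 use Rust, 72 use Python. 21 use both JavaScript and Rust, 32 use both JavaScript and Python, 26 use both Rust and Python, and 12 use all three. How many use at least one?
|A∪B∪C| = 77+72+72-21-32-26+12 = 154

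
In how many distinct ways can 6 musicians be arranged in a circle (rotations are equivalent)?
Circular: fix one position, arrange the rest. (6-1)! = 120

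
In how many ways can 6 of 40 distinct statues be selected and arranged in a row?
P(40,6) = 40!/(40-6)! = 2763633600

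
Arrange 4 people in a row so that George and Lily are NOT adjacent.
Total - adjacent = 4! - (4-1)!×2 = 24 - 12 = 12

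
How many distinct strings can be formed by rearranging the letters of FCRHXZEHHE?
10! / (2! × 1! × 3! × 1! × 1! × 1! × 1!) = 302400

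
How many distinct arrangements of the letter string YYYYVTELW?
9! / (4! × 1! × 1! × 1! × 1! × 1!) = 15120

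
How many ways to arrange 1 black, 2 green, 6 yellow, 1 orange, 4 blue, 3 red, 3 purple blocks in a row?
20! / (1! × 2! × 6! × 1! × 4! × 3! × 3!) = 1955457504000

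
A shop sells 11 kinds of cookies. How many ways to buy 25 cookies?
C(25+11-1, 11-1) = C(35, 10) = 183579396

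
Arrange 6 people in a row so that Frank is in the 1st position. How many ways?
Fix one position: (6-1)! = 120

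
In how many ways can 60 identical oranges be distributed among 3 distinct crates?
C(60+3-1, 3-1) = C(62, 2) = 1891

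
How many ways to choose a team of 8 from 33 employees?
C(33,8) = 33!/(8!×25!) = 13884156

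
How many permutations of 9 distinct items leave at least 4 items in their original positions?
Exactly j fixed points: C(9,j)·!(9-j); sum over j ≥ 4 (derangement numbers via !m = (m-1)·(!(m-1) + !(m-2)): !0..!5 = 1, 0, 1, 2, 9, 44). Σ_{j=4}^{9} C(9,j)·!(9-j) = C(9,4)·!5 + C(9,5)·!4 + C(9,6)·!3 + C(9,7)·!2 + C(9,8)·!1 + C(9,9)·!0 = 126·44 + 126·9 + 84·2 + 36·1 + 9·0 + 1·1 = 6883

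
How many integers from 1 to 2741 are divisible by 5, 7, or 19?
⌊2741/5⌋+⌊2741/7⌋+⌊2741/19⌋ - ⌊2741/35⌋-⌊2741/95⌋-⌊2741/133⌋ + ⌊2741/665⌋ = 548+391+144 - 78-28-20 + 4 = 961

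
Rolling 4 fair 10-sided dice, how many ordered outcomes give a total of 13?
Coefficient of x^13 in (x + x² + ... + x^10)^4. By inclusion-exclusion on dice exceeding 10: Σ_j (-1)^j C(4,j)·C(13-1-10j, 3) = C(4,0)·C(12,3) = 1·220 = 220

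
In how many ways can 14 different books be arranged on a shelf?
14! = 87178291200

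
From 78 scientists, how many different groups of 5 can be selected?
C(78,5) = 78!/(5!×73!) = 21111090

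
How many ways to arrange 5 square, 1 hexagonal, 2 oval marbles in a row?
8! / (5! × 1! × 2!) = 168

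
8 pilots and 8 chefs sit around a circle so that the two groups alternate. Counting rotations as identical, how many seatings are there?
Fix one of the pilots: (8-1)! ways for the remaining pilots, × 8! ways for the chefs = 5040 × 40320 = 203212800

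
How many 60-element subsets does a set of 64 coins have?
C(64,60) = 64!/(60!×4!) = 635376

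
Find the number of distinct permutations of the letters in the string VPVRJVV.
7! / (1! × 4! × 1! × 1!) = 210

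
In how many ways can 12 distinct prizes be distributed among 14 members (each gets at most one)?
P(14,12) = 14!/(14-12)! = 43589145600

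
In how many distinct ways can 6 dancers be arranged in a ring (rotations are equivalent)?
Circular: fix one position, arrange the rest. (6-1)! = 120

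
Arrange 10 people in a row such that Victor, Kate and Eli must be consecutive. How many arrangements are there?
Treat the 3 as one block: (10-3+1)! × 3! = 40320 × 6 = 241920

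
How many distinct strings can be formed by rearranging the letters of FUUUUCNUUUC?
11! / (1! × 7! × 1! × 2!) = 3960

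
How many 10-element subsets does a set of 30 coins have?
C(30,10) = 30!/(10!×20!) = 30045015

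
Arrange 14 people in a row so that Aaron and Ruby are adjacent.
Treat as block: (14-1)! × 2! = 6227020800 × 2 = 12454041600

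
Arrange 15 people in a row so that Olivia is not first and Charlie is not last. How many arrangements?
By inclusion-exclusion: 15! - 2×(15-1)! + (15-2)! = 1307674368000 - 174356582400 + 6227020800 = 1139544806400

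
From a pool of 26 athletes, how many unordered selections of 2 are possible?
C(26,2) = 26!/(2!×24!) = 325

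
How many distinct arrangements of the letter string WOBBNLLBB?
9! / (1! × 4! × 1! × 2! × 1!) = 7560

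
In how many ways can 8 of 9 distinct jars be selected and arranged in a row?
P(9,8) = 9!/(9-8)! = 362880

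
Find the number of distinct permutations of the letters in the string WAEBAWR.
7! / (2! × 2! × 1! × 1! × 1!) = 1260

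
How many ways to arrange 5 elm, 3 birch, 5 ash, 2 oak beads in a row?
15! / (5! × 3! × 5! × 2!) = 7567560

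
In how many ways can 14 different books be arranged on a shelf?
14! = 87178291200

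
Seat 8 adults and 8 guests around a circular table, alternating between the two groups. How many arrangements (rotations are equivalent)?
Fix one of the adults: (8-1)! ways for the remaining adults, × 8! ways for the guests = 5040 × 40320 = 203212800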